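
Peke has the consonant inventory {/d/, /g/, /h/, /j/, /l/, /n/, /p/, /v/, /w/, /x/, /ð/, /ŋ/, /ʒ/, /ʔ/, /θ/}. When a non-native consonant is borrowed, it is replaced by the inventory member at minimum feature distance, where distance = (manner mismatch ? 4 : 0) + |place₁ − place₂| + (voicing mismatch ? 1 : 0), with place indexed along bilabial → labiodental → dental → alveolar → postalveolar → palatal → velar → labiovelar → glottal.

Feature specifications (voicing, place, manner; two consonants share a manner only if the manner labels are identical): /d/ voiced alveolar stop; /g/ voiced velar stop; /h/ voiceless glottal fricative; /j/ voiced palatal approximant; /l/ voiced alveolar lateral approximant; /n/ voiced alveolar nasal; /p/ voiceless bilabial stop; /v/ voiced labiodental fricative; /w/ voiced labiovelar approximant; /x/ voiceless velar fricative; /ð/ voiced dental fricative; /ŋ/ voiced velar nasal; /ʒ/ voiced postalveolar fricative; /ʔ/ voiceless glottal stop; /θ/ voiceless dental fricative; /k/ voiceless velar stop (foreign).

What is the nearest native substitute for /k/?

/g/ is closest: same manner (stop), place distance 0 (velar→velar), voicing differs (+1); total 1. Next closest is /ʔ/ at distance 2.

g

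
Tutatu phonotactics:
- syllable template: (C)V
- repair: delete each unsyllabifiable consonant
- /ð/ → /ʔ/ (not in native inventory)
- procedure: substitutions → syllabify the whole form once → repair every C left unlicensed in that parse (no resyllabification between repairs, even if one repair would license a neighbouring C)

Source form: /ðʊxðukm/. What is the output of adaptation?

ʔʊʔu

Substitution: /ð/ → /ʔ/, giving /ʔʊxʔukm/.
Under (C)V, the unsyllabifiable consonants are /x/, /k/, /m/ (no codas are permitted; onsets are limited to one consonant).
Deletion applies to /x/, /k/, /m/.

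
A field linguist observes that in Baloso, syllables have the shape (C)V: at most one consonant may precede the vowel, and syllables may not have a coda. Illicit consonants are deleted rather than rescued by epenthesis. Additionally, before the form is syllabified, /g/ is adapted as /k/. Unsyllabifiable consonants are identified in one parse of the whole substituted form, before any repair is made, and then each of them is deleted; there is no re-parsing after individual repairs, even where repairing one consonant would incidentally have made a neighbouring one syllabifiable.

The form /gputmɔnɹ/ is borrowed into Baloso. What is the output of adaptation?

Substitution: /g/ → /k/, giving /kputmɔnɹ/.
The consonants /k/, /t/, /n/, /ɹ/ cannot be parsed into a legal (C)V syllable (no codas are permitted; onsets are limited to one consonant).
Deleting the stranded consonants removes /k/, /t/, /n/, /ɹ/.

pumɔ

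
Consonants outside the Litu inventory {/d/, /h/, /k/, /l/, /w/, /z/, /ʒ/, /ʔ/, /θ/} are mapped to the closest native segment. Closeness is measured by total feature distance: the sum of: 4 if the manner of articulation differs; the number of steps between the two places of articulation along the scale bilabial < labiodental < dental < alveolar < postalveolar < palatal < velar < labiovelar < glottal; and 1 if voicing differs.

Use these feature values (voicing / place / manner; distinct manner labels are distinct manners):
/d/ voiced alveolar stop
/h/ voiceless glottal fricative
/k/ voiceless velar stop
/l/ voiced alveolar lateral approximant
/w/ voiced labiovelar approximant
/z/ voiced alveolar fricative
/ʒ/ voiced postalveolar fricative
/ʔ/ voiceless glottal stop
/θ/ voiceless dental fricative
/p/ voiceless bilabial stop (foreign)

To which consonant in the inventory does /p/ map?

/d/ is closest: same manner (stop), place distance 3 (bilabial→alveolar), voicing differs (+1); total 4. Next closest is /k/ at distance 6.

d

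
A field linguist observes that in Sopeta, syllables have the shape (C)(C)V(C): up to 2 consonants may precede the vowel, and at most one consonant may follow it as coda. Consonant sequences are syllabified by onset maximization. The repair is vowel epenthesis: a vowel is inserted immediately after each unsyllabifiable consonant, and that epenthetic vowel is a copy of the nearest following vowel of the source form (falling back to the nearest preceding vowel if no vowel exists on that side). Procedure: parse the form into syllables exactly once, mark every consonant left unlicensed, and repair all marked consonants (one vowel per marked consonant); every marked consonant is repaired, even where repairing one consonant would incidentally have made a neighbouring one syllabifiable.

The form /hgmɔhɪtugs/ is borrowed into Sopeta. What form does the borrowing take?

hɔgmɔhɪtugsu

Syllabifying with onset maximization leaves /h/, /s/ stranded (at most one coda consonant is licensed; onsets may contain at most 2 consonants).
Epenthesis after each stranded consonant: /h/ → /hɔ/, /s/ → /su/.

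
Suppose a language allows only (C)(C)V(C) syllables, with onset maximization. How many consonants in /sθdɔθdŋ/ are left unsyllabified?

3

Under (C)(C)V(C), the unsyllabifiable consonants are /s/, /d/, /ŋ/ (at most one coda consonant is licensed; onsets may contain at most 2 consonants).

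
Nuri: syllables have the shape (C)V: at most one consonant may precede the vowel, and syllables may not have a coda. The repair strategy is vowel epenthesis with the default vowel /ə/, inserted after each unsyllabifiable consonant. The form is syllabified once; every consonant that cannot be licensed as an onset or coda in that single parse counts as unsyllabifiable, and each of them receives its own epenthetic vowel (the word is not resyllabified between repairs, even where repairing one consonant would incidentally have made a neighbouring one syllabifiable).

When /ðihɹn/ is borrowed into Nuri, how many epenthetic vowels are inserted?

3

The unsyllabifiable consonants are /h/, /ɹ/, /n/; each receives one epenthetic vowel.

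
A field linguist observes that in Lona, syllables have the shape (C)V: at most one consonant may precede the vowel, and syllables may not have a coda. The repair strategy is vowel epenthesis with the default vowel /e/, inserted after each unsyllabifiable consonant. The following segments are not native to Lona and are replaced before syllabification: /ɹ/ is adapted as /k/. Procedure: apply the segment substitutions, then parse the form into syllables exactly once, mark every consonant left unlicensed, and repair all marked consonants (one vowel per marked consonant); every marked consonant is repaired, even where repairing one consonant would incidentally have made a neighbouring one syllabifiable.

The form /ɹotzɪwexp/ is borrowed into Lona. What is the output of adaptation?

kotezɪwexepe

Substitution: /ɹ/ → /k/, giving /kotzɪwexp/.
The consonants /t/, /x/, /p/ cannot be parsed into a legal (C)V syllable (no codas are permitted; onsets are limited to one consonant).
Inserting the epenthetic vowel yields /t/ → /te/, /x/ → /xe/, /p/ → /pe/.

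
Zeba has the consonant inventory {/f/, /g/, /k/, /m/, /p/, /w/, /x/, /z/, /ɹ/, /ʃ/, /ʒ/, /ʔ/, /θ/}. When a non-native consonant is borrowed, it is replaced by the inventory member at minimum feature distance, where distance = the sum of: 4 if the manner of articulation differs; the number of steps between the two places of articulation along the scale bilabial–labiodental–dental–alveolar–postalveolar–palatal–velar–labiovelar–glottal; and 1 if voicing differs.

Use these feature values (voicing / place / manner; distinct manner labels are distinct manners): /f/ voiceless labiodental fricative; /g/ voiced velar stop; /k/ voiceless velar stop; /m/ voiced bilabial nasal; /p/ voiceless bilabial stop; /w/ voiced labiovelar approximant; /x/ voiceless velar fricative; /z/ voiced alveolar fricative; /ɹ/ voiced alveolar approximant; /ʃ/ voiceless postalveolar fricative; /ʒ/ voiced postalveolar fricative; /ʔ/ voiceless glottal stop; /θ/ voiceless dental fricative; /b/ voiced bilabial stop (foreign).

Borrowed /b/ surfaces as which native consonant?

p

/p/ is closest: same manner (stop), place distance 0 (bilabial→bilabial), voicing differs (+1); total 1. Next closest is /m/ at distance 4.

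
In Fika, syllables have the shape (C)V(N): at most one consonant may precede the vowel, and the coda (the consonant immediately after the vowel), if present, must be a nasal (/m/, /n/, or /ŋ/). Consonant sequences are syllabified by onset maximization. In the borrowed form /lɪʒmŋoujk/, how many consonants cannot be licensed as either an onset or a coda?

The consonants /ʒ/, /m/, /j/, /k/ cannot be parsed into a legal (C)V(N) syllable (only a nasal (/m/, /n/, or /ŋ/) is licensed in coda position; onsets are limited to one consonant).

4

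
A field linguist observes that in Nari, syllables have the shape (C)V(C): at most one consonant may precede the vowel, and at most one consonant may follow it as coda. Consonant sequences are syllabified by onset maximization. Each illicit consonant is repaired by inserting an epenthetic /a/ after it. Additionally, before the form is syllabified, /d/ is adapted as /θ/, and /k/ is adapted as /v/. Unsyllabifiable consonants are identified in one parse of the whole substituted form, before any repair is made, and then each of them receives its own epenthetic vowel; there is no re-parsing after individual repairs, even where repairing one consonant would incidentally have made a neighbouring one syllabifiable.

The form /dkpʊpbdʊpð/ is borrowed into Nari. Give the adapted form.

θavapʊpbaθʊpða

Substitution: /d/ → /θ/, /k/ → /v/, giving /θvpʊpbθʊpð/.
Under (C)V(C), the unsyllabifiable consonants are /θ/, /v/, /b/, /ð/ (at most one coda consonant is licensed; onsets are limited to one consonant).
Inserting the epenthetic vowel yields /θ/ → /θa/, /v/ → /va/, /b/ → /ba/, /ð/ → /ða/.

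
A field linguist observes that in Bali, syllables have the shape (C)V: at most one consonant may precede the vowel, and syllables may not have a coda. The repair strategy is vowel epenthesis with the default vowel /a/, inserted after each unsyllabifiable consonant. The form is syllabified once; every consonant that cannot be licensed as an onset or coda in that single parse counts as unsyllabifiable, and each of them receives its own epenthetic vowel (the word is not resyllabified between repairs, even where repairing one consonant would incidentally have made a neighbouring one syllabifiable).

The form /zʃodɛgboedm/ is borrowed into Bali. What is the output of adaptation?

Under (C)V, the unsyllabifiable consonants are /z/, /g/, /d/, /m/ (no codas are permitted; onsets are limited to one consonant).
Epenthesis after each stranded consonant: /z/ → /za/, /g/ → /ga/, /d/ → /da/, /m/ → /ma/.

zaʃodɛgaboedama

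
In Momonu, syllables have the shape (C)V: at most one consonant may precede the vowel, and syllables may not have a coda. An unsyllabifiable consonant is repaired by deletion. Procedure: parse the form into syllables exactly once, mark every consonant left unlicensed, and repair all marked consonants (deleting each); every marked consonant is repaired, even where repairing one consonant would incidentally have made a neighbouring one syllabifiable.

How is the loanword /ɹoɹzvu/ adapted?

ɹovu

The consonants /ɹ/, /z/ cannot be parsed into a legal (C)V syllable (no codas are permitted; onsets are limited to one consonant).
Deleting the stranded consonants removes /ɹ/, /z/.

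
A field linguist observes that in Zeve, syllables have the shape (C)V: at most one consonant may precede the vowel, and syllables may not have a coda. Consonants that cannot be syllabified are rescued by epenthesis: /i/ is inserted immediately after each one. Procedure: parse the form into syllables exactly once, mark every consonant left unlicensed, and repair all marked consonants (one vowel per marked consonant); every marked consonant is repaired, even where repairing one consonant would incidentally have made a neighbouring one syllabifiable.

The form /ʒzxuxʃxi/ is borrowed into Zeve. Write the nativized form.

The consonants /ʒ/, /z/, /x/, /ʃ/ cannot be parsed into a legal (C)V syllable (no codas are permitted; onsets are limited to one consonant).
Each unlicensed consonant becomes the onset of a new syllable: /ʒ/ → /ʒi/, /z/ → /zi/, /x/ → /xi/, /ʃ/ → /ʃi/.

ʒizixuxiʃixi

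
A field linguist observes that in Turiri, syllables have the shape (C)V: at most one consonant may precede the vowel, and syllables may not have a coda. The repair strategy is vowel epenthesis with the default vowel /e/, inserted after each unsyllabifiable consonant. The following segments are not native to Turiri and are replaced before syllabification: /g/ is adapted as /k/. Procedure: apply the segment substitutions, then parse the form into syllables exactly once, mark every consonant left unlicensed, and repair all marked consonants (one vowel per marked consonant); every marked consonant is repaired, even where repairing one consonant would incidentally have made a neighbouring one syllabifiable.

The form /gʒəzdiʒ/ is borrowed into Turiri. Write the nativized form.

Substitution: /g/ → /k/, giving /kʒəzdiʒ/.
The consonants /k/, /z/, /ʒ/ cannot be parsed into a legal (C)V syllable (no codas are permitted; onsets are limited to one consonant).
Each unlicensed consonant becomes the onset of a new syllable: /k/ → /ke/, /z/ → /ze/, /ʒ/ → /ʒe/.

keʒəzediʒe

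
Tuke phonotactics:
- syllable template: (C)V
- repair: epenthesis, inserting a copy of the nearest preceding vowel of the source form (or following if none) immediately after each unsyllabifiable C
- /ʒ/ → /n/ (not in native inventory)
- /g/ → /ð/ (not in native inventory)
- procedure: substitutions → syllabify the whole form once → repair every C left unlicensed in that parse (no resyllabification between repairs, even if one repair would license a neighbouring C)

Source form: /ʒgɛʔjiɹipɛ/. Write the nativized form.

Substitution: /ʒ/ → /n/, /g/ → /ð/, giving /nðɛʔjiɹipɛ/.
Syllabifying with onset maximization leaves /n/, /ʔ/ stranded (no codas are permitted; onsets are limited to one consonant).
Inserting the epenthetic vowel yields /n/ → /nɛ/, /ʔ/ → /ʔɛ/.

nɛðɛʔɛjiɹipɛ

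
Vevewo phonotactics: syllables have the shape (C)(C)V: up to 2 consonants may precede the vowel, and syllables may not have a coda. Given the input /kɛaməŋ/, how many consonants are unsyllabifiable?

Syllabifying with onset maximization leaves /ŋ/ stranded (no codas are permitted; onsets may contain at most 2 consonants).

1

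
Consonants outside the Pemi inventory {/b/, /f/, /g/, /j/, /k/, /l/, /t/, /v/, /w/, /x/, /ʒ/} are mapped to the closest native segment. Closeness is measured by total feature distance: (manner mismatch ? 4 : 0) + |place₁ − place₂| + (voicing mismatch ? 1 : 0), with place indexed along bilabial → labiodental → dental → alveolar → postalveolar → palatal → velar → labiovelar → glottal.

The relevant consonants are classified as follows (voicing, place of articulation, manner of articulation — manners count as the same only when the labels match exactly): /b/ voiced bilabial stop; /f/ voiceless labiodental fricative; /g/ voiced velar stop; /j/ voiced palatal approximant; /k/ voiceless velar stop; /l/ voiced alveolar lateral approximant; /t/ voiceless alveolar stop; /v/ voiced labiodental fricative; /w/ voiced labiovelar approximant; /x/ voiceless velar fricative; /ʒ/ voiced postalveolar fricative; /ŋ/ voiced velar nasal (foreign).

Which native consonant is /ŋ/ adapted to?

g

/g/ is closest: manner differs (nasal→stop, +4), place distance 0 (velar→velar), same voicing; total 4. Next closest is /j/ at distance 5.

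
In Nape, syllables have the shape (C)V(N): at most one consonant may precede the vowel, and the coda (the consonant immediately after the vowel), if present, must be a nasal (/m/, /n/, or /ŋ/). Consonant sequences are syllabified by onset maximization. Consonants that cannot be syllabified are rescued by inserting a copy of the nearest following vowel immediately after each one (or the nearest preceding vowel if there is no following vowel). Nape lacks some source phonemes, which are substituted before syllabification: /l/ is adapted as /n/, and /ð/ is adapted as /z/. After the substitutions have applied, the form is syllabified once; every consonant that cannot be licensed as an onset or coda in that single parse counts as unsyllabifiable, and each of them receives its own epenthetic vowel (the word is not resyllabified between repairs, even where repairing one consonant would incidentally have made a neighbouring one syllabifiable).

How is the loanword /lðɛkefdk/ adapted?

nɛzɛkefedeke

Substitution: /l/ → /n/, /ð/ → /z/, giving /nzɛkefdk/.
Syllabifying with onset maximization leaves /n/, /f/, /d/, /k/ stranded (only a nasal (/m/, /n/, or /ŋ/) is licensed in coda position; onsets are limited to one consonant).
Epenthesis after each stranded consonant: /n/ → /nɛ/, /f/ → /fe/, /d/ → /de/, /k/ → /ke/.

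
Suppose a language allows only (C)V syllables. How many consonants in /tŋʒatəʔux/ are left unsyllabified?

3

The consonants /t/, /ŋ/, /x/ cannot be parsed into a legal (C)V syllable (no codas are permitted; onsets are limited to one consonant).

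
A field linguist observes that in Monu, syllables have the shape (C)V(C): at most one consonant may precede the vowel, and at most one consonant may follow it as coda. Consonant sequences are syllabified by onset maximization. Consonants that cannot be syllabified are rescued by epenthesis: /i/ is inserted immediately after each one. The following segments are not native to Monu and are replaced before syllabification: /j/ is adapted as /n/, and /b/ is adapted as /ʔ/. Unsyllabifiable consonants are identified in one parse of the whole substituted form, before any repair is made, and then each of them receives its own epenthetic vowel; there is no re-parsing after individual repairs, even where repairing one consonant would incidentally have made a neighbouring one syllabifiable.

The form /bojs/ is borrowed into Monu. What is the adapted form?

ʔonsi

Substitution: /b/ → /ʔ/, /j/ → /n/, giving /ʔons/.
The consonants /s/ cannot be parsed into a legal (C)V(C) syllable (at most one coda consonant is licensed; onsets are limited to one consonant).
Inserting the epenthetic vowel yields /s/ → /si/.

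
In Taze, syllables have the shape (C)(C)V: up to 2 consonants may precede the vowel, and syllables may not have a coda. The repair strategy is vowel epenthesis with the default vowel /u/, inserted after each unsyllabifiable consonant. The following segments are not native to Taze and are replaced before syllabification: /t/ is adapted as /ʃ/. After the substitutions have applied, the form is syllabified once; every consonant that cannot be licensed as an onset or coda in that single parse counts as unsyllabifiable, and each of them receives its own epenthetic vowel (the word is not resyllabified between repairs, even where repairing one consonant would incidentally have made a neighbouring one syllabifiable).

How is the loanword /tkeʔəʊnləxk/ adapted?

Substitution: /t/ → /ʃ/, giving /ʃkeʔəʊnləxk/.
Syllabifying with onset maximization leaves /x/, /k/ stranded (no codas are permitted; onsets may contain at most 2 consonants).
Epenthesis after each stranded consonant: /x/ → /xu/, /k/ → /ku/.

ʃkeʔəʊnləxuku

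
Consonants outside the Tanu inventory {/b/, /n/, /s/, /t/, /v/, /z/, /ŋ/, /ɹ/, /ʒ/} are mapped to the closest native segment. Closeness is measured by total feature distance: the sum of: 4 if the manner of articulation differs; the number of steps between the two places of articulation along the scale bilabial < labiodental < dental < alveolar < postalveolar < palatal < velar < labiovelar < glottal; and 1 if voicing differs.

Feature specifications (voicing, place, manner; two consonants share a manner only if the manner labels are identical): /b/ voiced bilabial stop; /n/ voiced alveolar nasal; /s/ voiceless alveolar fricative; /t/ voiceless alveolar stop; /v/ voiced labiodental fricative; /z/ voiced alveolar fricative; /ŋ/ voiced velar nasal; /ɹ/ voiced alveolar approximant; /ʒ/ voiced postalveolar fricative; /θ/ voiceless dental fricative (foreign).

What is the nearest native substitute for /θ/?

s

/s/ is closest: same manner (fricative), place distance 1 (dental→alveolar), same voicing; total 1. Next closest is /v/ at distance 2.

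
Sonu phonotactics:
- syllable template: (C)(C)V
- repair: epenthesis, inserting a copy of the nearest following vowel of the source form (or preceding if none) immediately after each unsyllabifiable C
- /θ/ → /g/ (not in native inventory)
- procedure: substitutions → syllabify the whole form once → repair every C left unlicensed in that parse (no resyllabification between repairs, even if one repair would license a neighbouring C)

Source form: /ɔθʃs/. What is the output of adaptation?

Substitution: /θ/ → /g/, giving /ɔgʃs/.
Syllabifying with onset maximization leaves /g/, /ʃ/, /s/ stranded (no codas are permitted; onsets may contain at most 2 consonants).
Epenthesis after each stranded consonant: /g/ → /gɔ/, /ʃ/ → /ʃɔ/, /s/ → /sɔ/.

ɔgɔʃɔsɔ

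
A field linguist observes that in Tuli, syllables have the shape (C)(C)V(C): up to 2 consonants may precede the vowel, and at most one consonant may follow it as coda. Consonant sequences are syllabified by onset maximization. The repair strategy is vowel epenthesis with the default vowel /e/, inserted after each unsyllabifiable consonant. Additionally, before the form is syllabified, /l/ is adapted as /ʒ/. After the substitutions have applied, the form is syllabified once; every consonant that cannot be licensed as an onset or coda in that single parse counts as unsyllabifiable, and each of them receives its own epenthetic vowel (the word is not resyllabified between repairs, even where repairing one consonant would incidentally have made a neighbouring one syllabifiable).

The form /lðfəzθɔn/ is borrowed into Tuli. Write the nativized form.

Substitution: /l/ → /ʒ/, giving /ʒðfəzθɔn/.
Syllabifying with onset maximization leaves /ʒ/ stranded (at most one coda consonant is licensed; onsets may contain at most 2 consonants).
Epenthesis after each stranded consonant: /ʒ/ → /ʒe/.

ʒeðfəzθɔn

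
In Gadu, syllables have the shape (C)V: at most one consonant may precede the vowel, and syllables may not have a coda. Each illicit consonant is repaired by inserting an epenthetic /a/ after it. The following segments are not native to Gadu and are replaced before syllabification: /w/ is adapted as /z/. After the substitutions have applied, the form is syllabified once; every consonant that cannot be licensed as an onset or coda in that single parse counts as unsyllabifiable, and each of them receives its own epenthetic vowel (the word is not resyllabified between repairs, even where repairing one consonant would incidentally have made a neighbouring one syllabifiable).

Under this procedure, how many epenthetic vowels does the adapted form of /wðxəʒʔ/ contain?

After substitution the input is /zðxəʒʔ/.
The unsyllabifiable consonants are /z/, /ð/, /ʒ/, /ʔ/; each receives one epenthetic vowel.

4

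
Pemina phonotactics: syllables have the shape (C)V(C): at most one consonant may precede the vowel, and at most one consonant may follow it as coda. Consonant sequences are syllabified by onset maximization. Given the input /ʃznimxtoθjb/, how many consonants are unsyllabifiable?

5

The consonants /ʃ/, /z/, /x/, /j/, /b/ cannot be parsed into a legal (C)V(C) syllable (at most one coda consonant is licensed; onsets are limited to one consonant).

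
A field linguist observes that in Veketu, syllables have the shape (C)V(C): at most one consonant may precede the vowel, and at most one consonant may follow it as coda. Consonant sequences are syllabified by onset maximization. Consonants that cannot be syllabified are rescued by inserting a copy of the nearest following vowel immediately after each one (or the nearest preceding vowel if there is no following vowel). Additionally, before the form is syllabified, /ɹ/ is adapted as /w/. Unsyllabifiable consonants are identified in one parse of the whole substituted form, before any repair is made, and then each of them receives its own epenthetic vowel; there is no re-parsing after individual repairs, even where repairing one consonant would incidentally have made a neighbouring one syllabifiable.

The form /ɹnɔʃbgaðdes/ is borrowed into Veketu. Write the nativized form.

Substitution: /ɹ/ → /w/, giving /wnɔʃbgaðdes/.
Under (C)V(C), the unsyllabifiable consonants are /w/, /b/ (at most one coda consonant is licensed; onsets are limited to one consonant).
Each unlicensed consonant becomes the onset of a new syllable: /w/ → /wɔ/, /b/ → /ba/.

wɔnɔʃbagaðdes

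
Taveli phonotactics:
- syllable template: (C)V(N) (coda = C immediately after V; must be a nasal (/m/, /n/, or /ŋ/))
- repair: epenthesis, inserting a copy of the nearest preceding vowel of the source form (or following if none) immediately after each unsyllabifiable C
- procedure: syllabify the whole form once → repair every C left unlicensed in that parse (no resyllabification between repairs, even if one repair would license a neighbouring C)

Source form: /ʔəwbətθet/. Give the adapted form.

ʔəwəbətəθete

The consonants /w/, /t/, /t/ cannot be parsed into a legal (C)V(N) syllable (only a nasal (/m/, /n/, or /ŋ/) is licensed in coda position; onsets are limited to one consonant).
Epenthesis after each stranded consonant: /w/ → /wə/, /t/ → /tə/, /t/ → /te/.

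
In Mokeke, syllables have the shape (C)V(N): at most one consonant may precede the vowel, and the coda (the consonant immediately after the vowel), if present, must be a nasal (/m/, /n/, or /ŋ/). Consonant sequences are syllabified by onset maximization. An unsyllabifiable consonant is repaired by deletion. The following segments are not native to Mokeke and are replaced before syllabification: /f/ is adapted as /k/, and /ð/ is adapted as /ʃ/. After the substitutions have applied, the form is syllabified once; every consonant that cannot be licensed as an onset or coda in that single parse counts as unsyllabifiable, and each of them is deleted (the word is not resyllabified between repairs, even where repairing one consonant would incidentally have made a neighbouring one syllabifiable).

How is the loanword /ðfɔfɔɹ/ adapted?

Substitution: /ð/ → /ʃ/, /f/ → /k/, giving /ʃkɔkɔɹ/.
Under (C)V(N), the unsyllabifiable consonants are /ʃ/, /ɹ/ (only a nasal (/m/, /n/, or /ŋ/) is licensed in coda position; onsets are limited to one consonant).
Deleting the stranded consonants removes /ʃ/, /ɹ/.

kɔkɔ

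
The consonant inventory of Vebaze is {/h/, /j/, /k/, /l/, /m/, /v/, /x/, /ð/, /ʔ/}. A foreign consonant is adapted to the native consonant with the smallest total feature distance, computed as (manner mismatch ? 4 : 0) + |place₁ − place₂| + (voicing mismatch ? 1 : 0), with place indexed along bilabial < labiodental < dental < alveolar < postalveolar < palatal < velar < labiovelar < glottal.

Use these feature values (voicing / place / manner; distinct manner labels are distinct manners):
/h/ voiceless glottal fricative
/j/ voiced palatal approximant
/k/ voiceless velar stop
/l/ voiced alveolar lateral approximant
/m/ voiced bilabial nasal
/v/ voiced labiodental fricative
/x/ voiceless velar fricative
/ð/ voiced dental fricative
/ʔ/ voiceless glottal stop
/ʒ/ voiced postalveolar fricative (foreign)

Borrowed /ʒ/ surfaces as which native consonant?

ð

/ð/ is closest: same manner (fricative), place distance 2 (postalveolar→dental), same voicing; total 2. Next closest is /v/ at distance 3.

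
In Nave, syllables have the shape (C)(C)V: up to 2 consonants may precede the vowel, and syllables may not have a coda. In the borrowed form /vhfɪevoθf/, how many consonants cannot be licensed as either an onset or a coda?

3

The consonants /v/, /θ/, /f/ cannot be parsed into a legal (C)(C)V syllable (no codas are permitted; onsets may contain at most 2 consonants).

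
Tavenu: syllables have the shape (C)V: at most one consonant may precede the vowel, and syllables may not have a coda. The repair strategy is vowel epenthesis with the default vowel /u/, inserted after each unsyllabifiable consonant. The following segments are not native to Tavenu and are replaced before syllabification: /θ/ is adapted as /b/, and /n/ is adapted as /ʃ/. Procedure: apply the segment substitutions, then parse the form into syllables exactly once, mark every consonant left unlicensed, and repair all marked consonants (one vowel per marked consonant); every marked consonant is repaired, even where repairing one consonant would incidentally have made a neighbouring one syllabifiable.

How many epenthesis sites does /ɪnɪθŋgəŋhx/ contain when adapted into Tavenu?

5

After substitution the input is /ɪʃɪbŋgəŋhx/.
The unsyllabifiable consonants are /b/, /ŋ/, /ŋ/, /h/, /x/; each receives one epenthetic vowel.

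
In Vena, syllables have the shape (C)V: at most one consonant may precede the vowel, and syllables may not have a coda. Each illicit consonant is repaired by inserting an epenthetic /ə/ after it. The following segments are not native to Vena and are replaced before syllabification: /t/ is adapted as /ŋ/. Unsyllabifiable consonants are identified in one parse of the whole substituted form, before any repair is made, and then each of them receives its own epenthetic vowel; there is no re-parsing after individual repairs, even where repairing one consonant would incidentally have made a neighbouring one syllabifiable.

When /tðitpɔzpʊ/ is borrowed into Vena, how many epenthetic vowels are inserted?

3

After substitution the input is /ŋðiŋpɔzpʊ/.
The unsyllabifiable consonants are /ŋ/, /ŋ/, /z/; each receives one epenthetic vowel.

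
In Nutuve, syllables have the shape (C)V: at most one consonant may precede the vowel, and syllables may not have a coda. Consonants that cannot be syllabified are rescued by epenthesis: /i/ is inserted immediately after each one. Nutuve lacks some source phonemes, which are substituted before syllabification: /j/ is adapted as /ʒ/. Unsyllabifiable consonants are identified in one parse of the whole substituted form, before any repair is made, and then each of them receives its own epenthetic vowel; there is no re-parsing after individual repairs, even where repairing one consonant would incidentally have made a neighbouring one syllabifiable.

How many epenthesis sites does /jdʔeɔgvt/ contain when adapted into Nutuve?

5

After substitution the input is /ʒdʔeɔgvt/.
The unsyllabifiable consonants are /ʒ/, /d/, /g/, /v/, /t/; each receives one epenthetic vowel.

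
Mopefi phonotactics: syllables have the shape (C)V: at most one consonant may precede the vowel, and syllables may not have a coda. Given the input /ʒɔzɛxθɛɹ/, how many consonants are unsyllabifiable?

Syllabifying with onset maximization leaves /x/, /ɹ/ stranded (no codas are permitted; onsets are limited to one consonant).

2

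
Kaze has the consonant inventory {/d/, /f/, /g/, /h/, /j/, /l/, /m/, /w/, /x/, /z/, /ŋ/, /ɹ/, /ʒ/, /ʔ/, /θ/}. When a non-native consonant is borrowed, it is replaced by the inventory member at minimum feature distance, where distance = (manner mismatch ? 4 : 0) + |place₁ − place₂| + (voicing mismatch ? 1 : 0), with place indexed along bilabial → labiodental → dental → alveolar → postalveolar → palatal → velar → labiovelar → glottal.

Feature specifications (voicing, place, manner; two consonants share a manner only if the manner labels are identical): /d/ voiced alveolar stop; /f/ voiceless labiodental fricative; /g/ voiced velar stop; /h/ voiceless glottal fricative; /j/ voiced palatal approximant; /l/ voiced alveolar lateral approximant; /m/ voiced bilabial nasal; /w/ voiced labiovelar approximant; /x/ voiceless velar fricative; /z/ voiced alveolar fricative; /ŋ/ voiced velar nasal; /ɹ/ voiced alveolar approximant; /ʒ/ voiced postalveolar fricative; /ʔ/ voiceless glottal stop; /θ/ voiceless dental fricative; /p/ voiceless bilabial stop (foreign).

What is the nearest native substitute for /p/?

/d/ is closest: same manner (stop), place distance 3 (bilabial→alveolar), voicing differs (+1); total 4. Next closest is /f/ at distance 5.

d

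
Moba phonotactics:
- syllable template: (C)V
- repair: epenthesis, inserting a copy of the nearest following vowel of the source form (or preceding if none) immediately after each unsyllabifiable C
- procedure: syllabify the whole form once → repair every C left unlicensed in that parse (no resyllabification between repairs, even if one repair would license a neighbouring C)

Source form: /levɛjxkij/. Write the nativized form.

levɛjixikiji

Syllabifying with onset maximization leaves /j/, /x/, /j/ stranded (no codas are permitted; onsets are limited to one consonant).
Each unlicensed consonant becomes the onset of a new syllable: /j/ → /ji/, /x/ → /xi/, /j/ → /ji/.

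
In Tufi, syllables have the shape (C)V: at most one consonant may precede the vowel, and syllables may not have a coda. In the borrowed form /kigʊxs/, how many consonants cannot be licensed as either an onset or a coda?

2

Syllabifying with onset maximization leaves /x/, /s/ stranded (no codas are permitted; onsets are limited to one consonant).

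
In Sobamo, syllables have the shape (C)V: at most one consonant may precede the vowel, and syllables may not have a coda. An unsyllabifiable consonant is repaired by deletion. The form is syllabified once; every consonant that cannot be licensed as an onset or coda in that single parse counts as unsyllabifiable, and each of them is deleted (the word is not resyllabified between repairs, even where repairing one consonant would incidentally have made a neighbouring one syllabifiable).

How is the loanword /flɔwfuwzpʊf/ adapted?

The consonants /f/, /w/, /w/, /z/, /f/ cannot be parsed into a legal (C)V syllable (no codas are permitted; onsets are limited to one consonant).
Each unlicensed consonant is deleted: /f/, /w/, /w/, /z/, /f/.

lɔfupʊ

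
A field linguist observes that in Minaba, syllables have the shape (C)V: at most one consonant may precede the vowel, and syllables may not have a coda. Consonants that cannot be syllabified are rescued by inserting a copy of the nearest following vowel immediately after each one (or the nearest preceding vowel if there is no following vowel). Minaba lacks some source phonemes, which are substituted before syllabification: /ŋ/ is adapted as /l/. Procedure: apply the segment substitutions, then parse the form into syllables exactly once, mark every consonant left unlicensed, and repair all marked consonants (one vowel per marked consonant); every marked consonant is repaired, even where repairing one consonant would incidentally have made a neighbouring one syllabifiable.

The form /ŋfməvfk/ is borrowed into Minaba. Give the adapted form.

ləfəməvəfəkə

Substitution: /ŋ/ → /l/, giving /lfməvfk/.
Under (C)V, the unsyllabifiable consonants are /l/, /f/, /v/, /f/, /k/ (no codas are permitted; onsets are limited to one consonant).
Each unlicensed consonant becomes the onset of a new syllable: /l/ → /lə/, /f/ → /fə/, /v/ → /və/, /f/ → /fə/, /k/ → /kə/.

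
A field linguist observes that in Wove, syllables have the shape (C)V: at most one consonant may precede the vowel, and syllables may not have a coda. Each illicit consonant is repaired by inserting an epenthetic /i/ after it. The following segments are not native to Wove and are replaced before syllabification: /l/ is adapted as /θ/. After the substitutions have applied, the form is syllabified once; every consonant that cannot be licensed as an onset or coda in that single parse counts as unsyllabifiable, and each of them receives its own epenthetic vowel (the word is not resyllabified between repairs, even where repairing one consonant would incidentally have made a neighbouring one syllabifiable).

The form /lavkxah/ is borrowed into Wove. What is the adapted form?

Substitution: /l/ → /θ/, giving /θavkxah/.
Under (C)V, the unsyllabifiable consonants are /v/, /k/, /h/ (no codas are permitted; onsets are limited to one consonant).
Epenthesis after each stranded consonant: /v/ → /vi/, /k/ → /ki/, /h/ → /hi/.

θavikixahi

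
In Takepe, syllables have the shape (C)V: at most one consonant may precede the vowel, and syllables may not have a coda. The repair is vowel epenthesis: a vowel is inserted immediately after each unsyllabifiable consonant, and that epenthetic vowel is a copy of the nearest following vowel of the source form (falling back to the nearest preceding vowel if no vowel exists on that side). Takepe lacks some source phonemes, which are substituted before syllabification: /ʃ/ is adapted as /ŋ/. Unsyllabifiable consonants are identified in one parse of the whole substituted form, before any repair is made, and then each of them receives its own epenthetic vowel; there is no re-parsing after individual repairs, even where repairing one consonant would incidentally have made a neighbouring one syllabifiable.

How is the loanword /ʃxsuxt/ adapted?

Substitution: /ʃ/ → /ŋ/, giving /ŋxsuxt/.
The consonants /ŋ/, /x/, /x/, /t/ cannot be parsed into a legal (C)V syllable (no codas are permitted; onsets are limited to one consonant).
Inserting the epenthetic vowel yields /ŋ/ → /ŋu/, /x/ → /xu/, /x/ → /xu/, /t/ → /tu/.

ŋuxusuxutu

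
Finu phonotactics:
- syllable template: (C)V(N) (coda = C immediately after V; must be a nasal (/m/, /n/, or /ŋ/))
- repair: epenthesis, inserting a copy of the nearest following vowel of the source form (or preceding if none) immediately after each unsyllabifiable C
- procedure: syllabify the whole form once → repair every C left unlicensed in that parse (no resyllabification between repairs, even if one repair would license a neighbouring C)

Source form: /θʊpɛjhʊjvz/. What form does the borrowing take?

θʊpɛjʊhʊjʊvʊzʊ

The consonants /j/, /j/, /v/, /z/ cannot be parsed into a legal (C)V(N) syllable (only a nasal (/m/, /n/, or /ŋ/) is licensed in coda position; onsets are limited to one consonant).
Epenthesis after each stranded consonant: /j/ → /jʊ/, /j/ → /jʊ/, /v/ → /vʊ/, /z/ → /zʊ/.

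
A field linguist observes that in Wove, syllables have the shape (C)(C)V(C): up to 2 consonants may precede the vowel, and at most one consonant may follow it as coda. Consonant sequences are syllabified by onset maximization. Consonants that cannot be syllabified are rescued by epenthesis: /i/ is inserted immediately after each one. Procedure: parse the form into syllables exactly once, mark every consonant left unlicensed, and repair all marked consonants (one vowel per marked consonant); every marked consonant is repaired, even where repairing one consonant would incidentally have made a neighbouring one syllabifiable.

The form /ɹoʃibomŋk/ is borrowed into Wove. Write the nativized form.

ɹoʃibomŋiki

The consonants /ŋ/, /k/ cannot be parsed into a legal (C)(C)V(C) syllable (at most one coda consonant is licensed; onsets may contain at most 2 consonants).
Each unlicensed consonant becomes the onset of a new syllable: /ŋ/ → /ŋi/, /k/ → /ki/.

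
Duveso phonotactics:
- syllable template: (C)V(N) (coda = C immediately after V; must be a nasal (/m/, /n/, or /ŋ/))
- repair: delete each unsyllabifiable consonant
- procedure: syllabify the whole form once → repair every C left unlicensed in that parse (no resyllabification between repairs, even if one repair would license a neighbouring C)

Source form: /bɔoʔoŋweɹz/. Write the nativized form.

The consonants /ɹ/, /z/ cannot be parsed into a legal (C)V(N) syllable (only a nasal (/m/, /n/, or /ŋ/) is licensed in coda position; onsets are limited to one consonant).
Deletion applies to /ɹ/, /z/.

bɔoʔoŋwe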